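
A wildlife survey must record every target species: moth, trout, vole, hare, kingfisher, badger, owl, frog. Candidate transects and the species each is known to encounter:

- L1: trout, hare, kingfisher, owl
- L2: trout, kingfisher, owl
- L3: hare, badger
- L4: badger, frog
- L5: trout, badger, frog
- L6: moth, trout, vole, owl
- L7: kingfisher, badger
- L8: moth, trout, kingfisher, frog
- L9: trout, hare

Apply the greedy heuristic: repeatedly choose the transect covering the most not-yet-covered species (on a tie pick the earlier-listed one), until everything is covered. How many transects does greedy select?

3

Pick 1: L1 covers 4 new species (trout, hare, kingfisher, owl).
Pick 2: L4 covers 2 new species (badger, frog).
Pick 3: L6 covers 2 new species (moth, vole).
Greedy uses 3 transects.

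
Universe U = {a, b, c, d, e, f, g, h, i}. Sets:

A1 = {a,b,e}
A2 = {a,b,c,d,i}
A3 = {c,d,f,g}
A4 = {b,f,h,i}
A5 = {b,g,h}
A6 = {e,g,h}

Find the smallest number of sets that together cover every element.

3

A1, A3, A4 together cover {a, b, c, d, e, f, g, h, i} — every element.
No 2 of the 6 sets cover everything (all 15 pairs fall short), so 3 is minimum.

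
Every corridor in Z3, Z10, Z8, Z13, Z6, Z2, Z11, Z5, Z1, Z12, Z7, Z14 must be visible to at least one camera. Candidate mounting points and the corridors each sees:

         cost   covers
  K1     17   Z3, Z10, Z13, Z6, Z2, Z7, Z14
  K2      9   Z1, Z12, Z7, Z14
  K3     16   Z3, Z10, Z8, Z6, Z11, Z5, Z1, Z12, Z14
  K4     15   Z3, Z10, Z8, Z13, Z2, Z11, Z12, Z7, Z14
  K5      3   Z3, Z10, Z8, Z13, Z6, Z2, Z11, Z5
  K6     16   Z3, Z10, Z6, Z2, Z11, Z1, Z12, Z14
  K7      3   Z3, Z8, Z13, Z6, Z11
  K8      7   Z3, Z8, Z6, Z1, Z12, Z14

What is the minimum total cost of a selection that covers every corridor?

12

K2, K5 cover every corridor at cost 9 + 3 = 12.
Any cover uses at least 2 camera mounts; among all covering selections none totals below 12.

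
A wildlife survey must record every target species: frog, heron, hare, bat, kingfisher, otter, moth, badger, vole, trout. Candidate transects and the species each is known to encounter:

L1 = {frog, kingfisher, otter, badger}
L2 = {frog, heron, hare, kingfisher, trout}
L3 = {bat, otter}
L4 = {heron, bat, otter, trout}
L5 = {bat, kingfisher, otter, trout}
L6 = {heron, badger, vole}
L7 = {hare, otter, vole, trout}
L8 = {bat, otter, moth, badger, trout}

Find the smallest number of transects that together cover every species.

3

L2, L6, L8 together cover {frog, heron, hare, bat, kingfisher, otter, moth, badger, vole, trout} — every species.
No 2 of the 8 transects cover everything (all 28 pairs fall short), so 3 is minimum.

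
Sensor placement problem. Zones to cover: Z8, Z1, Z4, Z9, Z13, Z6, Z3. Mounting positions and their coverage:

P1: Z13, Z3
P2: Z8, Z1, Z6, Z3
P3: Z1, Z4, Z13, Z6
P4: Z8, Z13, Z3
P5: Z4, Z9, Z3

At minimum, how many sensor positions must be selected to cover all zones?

P1, P2, P5 together cover {Z8, Z1, Z4, Z9, Z13, Z6, Z3} — every zone.
No 2 of the 5 sensor positions cover everything (all 10 pairs fall short), so 3 is minimum.

3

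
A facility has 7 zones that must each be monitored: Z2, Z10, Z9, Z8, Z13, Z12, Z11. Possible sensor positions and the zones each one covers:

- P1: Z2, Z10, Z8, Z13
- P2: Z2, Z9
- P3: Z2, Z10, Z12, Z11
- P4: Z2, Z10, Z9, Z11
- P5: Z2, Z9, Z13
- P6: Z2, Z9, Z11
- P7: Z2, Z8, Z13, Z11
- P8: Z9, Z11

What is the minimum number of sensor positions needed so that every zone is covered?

P1, P2, P3 together cover {Z2, Z10, Z9, Z8, Z13, Z12, Z11} — every zone.
No 2 of the 8 sensor positions cover everything (all 28 pairs fall short), so 3 is minimum.

3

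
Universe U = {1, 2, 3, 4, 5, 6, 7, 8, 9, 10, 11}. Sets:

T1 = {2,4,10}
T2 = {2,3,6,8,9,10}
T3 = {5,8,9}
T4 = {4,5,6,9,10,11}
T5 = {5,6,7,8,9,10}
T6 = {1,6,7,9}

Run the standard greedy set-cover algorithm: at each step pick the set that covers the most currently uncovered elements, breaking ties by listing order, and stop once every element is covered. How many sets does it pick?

3

Pick 1: T2 covers 6 new elements (2, 3, 6, 8, 9, 10).
Pick 2: T4 covers 3 new elements (4, 5, 11).
Pick 3: T6 covers 2 new elements (1, 7).
Greedy uses 3 sets.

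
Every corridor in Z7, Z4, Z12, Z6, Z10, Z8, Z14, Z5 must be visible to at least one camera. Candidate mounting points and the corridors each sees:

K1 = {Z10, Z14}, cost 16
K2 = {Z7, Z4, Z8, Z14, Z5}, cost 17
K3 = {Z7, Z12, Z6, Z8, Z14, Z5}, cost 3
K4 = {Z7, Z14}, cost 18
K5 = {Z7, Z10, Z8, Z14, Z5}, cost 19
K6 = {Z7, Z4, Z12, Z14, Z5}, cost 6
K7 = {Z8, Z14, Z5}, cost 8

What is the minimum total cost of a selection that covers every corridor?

25

K1, K3, K6 cover every corridor at cost 16 + 3 + 6 = 25.
Any cover uses at least 3 camera mounts; among all covering selections none totals below 25.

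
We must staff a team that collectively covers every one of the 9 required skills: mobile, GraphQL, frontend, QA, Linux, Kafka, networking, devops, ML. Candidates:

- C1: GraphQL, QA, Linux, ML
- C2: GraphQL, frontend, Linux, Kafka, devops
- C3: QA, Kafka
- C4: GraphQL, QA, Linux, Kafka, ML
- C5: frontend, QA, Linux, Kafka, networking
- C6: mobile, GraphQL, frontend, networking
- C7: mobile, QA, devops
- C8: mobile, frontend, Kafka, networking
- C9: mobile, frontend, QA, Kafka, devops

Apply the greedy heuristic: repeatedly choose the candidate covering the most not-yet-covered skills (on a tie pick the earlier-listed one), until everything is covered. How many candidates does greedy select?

3

Pick 1: C2 covers 5 new skills (GraphQL, frontend, Linux, Kafka, devops).
Pick 2: C1 covers 2 new skills (QA, ML).
Pick 3: C6 covers 2 new skills (mobile, networking).
Greedy uses 3 candidates.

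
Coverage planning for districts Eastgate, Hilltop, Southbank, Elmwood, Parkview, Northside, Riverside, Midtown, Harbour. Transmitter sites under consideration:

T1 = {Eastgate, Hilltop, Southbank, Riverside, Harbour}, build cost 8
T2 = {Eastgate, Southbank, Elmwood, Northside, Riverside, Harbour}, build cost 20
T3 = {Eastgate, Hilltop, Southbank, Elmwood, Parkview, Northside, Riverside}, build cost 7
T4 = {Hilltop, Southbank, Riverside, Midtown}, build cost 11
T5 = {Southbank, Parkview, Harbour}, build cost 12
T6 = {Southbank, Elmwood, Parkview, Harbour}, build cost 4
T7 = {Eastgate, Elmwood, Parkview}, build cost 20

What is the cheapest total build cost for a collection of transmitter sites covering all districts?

T3, T4, T6 cover every district at build cost 7 + 11 + 4 = 22.
Any cover uses at least 3 transmitter sites; among all covering selections none totals below 22.

22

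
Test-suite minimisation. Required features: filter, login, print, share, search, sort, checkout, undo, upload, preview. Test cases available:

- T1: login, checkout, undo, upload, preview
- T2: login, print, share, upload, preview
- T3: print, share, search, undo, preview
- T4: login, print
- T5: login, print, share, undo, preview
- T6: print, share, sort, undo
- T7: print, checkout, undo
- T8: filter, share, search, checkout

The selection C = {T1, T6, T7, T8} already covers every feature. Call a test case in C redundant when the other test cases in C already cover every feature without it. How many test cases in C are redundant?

1

Drop T1: login, upload, preview uncovered — not redundant.
Drop T6: sort uncovered — not redundant.
Drop T7: the rest still cover every feature — redundant.
Drop T8: filter, search uncovered — not redundant.
1 redundant: T7.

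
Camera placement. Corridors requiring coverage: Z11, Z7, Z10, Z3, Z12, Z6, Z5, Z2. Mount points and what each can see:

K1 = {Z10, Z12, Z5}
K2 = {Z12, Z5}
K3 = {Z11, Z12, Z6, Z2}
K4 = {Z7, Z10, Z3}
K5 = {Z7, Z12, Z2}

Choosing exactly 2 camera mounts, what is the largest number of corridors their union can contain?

Choosing K3, K4 covers {Z11, Z7, Z10, Z3, Z12, Z6, Z2} — 7 corridors.
No choice of 2 camera mounts does better; here Z5 is left uncovered.

7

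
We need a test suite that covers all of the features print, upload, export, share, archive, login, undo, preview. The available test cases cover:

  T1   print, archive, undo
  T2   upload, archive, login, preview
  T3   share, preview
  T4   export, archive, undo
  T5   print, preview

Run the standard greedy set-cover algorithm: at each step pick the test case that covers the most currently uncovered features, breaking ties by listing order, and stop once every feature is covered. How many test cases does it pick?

4

Pick 1: T2 covers 4 new features (upload, archive, login, preview).
Pick 2: T1 covers 2 new features (print, undo).
Pick 3: T3 covers 1 new features (share).
Pick 4: T4 covers 1 new features (export).
Greedy uses 4 test cases.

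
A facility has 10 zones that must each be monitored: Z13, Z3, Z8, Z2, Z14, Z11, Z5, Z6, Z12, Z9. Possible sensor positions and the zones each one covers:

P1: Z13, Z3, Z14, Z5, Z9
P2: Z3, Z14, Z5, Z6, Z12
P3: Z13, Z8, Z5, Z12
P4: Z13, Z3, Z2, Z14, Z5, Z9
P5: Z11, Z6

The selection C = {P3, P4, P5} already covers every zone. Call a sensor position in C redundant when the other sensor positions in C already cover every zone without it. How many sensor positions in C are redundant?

0

Drop P3: Z8, Z12 uncovered — not redundant.
Drop P4: Z3, Z2, Z14, Z9 uncovered — not redundant.
Drop P5: Z11, Z6 uncovered — not redundant.
None of the sensor positions in C is redundant.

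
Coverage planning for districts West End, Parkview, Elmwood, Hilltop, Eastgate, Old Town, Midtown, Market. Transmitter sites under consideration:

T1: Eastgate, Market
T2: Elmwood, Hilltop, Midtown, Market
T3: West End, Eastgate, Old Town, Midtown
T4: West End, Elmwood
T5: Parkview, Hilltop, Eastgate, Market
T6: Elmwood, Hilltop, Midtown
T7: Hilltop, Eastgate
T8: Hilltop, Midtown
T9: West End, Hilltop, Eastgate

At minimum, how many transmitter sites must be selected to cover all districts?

T2, T3, T5 together cover {West End, Parkview, Elmwood, Hilltop, Eastgate, Old Town, Midtown, Market} — every district.
No 2 of the 9 transmitter sites cover everything (all 36 pairs fall short), so 3 is minimum.

3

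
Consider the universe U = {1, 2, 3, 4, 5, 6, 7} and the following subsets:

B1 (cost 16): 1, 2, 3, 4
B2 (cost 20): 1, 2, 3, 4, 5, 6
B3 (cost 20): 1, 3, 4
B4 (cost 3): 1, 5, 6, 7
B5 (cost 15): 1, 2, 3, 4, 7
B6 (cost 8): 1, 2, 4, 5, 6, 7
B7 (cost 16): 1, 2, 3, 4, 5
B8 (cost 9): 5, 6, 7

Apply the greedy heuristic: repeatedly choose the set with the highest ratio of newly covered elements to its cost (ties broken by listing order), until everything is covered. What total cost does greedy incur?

26

Pick 1: B4 adds 4 new (1, 5, 6, 7) at cost 3 (ratio 4/3).
Pick 2: B6 adds 2 new (2, 4) at cost 8 (ratio 2/8).
Pick 3: B5 adds 1 new (3) at cost 15 (ratio 1/15).
Greedy total cost: 3 + 8 + 15 = 26. (The true optimum is 18, so greedy overshoots here.)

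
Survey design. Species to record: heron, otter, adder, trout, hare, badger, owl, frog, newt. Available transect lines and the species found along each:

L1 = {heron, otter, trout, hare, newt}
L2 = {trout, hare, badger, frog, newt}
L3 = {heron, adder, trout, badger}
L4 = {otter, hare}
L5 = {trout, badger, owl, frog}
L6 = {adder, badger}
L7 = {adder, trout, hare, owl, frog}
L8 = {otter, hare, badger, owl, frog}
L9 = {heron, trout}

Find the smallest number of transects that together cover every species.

L1, L2, L7 together cover {heron, otter, adder, trout, hare, badger, owl, frog, newt} — every species.
No 2 of the 9 transects cover everything (all 36 pairs fall short), so 3 is minimum.

3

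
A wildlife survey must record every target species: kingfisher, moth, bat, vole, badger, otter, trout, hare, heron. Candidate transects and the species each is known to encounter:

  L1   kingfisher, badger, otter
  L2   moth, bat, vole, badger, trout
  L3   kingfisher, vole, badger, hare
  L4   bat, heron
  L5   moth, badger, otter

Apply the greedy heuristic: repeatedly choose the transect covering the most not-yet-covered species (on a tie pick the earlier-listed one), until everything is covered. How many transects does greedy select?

4

Pick 1: L2 covers 5 new species (moth, bat, vole, badger, trout).
Pick 2: L1 covers 2 new species (kingfisher, otter).
Pick 3: L3 covers 1 new species (hare).
Pick 4: L4 covers 1 new species (heron).
Greedy uses 4 transects.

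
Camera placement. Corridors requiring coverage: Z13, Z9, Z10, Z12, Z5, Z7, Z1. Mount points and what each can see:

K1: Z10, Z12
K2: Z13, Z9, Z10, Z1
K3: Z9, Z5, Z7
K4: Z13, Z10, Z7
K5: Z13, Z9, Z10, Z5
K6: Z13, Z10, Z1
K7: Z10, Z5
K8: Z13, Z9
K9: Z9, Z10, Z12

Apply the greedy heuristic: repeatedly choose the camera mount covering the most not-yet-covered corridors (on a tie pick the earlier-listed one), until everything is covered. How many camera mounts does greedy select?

3

Pick 1: K2 covers 4 new corridors (Z13, Z9, Z10, Z1).
Pick 2: K3 covers 2 new corridors (Z5, Z7).
Pick 3: K1 covers 1 new corridors (Z12).
Greedy uses 3 camera mounts.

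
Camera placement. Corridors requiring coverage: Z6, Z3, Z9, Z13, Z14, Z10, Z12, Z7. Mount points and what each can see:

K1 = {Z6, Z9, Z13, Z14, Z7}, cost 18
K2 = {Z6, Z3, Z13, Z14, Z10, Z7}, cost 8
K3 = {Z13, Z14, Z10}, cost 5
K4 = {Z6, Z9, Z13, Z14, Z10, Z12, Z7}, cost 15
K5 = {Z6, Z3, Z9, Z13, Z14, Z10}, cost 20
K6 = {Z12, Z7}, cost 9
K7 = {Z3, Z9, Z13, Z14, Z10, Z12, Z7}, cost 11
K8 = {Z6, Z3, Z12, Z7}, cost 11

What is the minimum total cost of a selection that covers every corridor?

K2, K7 cover every corridor at cost 8 + 11 = 19.
Any cover uses at least 2 camera mounts; among all covering selections none totals below 19.

19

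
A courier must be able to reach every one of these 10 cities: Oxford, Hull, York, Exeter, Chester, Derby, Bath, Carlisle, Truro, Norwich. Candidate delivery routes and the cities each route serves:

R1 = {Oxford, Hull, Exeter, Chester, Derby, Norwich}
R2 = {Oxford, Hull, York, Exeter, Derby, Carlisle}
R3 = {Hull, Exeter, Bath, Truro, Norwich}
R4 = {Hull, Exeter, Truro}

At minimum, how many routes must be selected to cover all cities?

R1, R2, R3 together cover {Oxford, Hull, York, Exeter, Chester, Derby, Bath, Carlisle, Truro, Norwich} — every city.
No 2 of the 4 routes cover everything (all 6 pairs fall short), so 3 is minimum.

3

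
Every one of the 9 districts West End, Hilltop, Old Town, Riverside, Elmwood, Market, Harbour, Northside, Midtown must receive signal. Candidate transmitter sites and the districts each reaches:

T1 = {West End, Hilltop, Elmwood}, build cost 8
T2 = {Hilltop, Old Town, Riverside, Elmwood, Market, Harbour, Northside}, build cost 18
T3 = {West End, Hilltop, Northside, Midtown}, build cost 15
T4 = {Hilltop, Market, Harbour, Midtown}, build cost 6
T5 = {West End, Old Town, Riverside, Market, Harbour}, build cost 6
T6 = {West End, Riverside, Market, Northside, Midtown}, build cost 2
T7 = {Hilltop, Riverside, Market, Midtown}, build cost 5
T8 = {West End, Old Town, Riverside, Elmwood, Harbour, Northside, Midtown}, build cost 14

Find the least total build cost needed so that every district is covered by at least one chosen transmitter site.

T1, T5, T6 cover every district at build cost 8 + 6 + 2 = 16.
Any cover uses at least 2 transmitter sites; among all covering selections none totals below 16.

16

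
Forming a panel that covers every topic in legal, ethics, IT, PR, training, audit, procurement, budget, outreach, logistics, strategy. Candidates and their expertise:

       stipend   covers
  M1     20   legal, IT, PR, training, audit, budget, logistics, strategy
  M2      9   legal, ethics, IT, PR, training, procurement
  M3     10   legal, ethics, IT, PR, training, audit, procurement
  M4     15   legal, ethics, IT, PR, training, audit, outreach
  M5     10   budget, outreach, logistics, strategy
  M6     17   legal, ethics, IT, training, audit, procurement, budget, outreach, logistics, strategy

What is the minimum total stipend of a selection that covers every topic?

20

M3, M5 cover every topic at stipend 10 + 10 = 20.
Any cover uses at least 2 members; among all covering selections none totals below 20.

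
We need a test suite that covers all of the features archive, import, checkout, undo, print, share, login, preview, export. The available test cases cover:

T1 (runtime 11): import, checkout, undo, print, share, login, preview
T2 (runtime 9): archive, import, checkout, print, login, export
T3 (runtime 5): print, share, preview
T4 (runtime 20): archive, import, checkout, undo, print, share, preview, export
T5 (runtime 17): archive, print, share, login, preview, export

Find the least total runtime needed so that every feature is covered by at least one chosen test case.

T1, T2 cover every feature at runtime 11 + 9 = 20.
Any cover uses at least 2 test cases; among all covering selections none totals below 20.

20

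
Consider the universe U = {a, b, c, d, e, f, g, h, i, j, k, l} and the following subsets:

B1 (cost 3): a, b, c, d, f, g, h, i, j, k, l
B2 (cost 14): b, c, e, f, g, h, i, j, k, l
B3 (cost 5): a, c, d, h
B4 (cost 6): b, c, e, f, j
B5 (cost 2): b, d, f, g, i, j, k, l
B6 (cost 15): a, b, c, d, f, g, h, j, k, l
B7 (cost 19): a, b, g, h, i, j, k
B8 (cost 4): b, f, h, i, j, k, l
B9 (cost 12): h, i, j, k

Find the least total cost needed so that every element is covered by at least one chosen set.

B1, B4 cover every element at cost 3 + 6 = 9.
Any cover uses at least 2 sets; among all covering selections none totals below 9.

9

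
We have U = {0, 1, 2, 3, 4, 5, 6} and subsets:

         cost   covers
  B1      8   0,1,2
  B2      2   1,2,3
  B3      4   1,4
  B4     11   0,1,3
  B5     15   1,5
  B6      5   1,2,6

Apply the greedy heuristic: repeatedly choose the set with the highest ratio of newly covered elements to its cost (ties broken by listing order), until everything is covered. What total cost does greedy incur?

Pick 1: B2 adds 3 new (1, 2, 3) at cost 2 (ratio 3/2).
Pick 2: B3 adds 1 new (4) at cost 4 (ratio 1/4).
Pick 3: B6 adds 1 new (6) at cost 5 (ratio 1/5).
Pick 4: B1 adds 1 new (0) at cost 8 (ratio 1/8).
Pick 5: B5 adds 1 new (5) at cost 15 (ratio 1/15).
Greedy total cost: 2 + 4 + 5 + 8 + 15 = 34.

34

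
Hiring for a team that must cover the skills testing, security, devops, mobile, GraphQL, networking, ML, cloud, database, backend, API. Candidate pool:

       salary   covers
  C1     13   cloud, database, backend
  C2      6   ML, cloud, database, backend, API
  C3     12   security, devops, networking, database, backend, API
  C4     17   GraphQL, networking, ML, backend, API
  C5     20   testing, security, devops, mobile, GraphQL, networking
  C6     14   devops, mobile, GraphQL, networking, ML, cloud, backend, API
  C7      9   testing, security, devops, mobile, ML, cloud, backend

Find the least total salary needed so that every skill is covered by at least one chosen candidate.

26

C2, C5 cover every skill at salary 6 + 20 = 26.
Any cover uses at least 2 candidates; among all covering selections none totals below 26.
Greedy by coverage-per-salary would pick C2, C7, C6 for 29 — worse than the optimum 26.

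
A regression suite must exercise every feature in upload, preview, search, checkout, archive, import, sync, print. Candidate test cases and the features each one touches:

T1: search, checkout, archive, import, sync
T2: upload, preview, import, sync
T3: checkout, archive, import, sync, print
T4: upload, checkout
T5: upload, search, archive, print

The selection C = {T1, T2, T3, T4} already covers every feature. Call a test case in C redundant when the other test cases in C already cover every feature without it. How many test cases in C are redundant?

1

Drop T1: search uncovered — not redundant.
Drop T2: preview uncovered — not redundant.
Drop T3: print uncovered — not redundant.
Drop T4: the rest still cover every feature — redundant.
1 redundant: T4.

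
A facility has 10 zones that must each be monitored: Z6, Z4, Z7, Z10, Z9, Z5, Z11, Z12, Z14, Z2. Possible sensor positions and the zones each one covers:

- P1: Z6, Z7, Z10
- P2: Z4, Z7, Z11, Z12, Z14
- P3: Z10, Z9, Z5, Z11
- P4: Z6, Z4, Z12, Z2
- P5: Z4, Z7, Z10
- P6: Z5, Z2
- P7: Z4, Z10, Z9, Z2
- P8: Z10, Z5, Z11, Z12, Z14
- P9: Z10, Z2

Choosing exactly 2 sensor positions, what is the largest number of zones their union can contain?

8

Choosing P2, P3 covers {Z4, Z7, Z10, Z9, Z5, Z11, Z12, Z14} — 8 zones.
No choice of 2 sensor positions does better; here Z6, Z2 are left uncovered.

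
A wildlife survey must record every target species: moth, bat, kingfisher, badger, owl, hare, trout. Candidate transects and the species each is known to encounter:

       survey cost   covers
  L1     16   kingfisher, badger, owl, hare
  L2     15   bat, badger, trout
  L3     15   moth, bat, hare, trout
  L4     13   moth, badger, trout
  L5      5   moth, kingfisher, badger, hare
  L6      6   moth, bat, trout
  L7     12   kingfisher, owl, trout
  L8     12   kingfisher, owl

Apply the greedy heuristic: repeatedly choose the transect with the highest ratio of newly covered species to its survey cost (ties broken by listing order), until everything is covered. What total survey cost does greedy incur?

23

Pick 1: L5 adds 4 new (moth, kingfisher, badger, hare) at survey cost 5 (ratio 4/5).
Pick 2: L6 adds 2 new (bat, trout) at survey cost 6 (ratio 2/6).
Pick 3: L7 adds 1 new (owl) at survey cost 12 (ratio 1/12).
Greedy total survey cost: 5 + 6 + 12 = 23. (The true optimum is 22, so greedy overshoots here.)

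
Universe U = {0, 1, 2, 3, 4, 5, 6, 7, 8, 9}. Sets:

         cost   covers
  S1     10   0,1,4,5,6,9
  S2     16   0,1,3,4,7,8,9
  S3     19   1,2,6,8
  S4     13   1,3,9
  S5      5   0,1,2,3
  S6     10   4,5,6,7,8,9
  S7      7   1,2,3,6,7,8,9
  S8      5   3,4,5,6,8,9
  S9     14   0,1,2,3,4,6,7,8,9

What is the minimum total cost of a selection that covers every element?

15

S5, S6 cover every element at cost 5 + 10 = 15.
Any cover uses at least 2 sets; among all covering selections none totals below 15.
Greedy by coverage-per-cost would pick S8, S5, S7 for 17 — worse than the optimum 15.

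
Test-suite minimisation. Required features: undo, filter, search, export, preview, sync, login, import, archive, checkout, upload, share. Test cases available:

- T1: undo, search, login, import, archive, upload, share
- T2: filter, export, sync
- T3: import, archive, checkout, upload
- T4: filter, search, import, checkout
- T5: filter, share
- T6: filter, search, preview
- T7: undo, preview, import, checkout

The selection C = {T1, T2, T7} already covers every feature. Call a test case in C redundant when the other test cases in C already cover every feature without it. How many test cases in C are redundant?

0

Drop T1: search, login, archive, upload, … uncovered — not redundant.
Drop T2: filter, export, sync uncovered — not redundant.
Drop T7: preview, checkout uncovered — not redundant.
None of the test cases in C is redundant.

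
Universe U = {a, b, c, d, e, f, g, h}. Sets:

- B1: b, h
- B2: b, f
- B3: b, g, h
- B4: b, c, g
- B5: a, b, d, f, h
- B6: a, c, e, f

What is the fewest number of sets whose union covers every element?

B3, B5, B6 together cover {a, b, c, d, e, f, g, h} — every element.
No 2 of the 6 sets cover everything (all 15 pairs fall short), so 3 is minimum.

3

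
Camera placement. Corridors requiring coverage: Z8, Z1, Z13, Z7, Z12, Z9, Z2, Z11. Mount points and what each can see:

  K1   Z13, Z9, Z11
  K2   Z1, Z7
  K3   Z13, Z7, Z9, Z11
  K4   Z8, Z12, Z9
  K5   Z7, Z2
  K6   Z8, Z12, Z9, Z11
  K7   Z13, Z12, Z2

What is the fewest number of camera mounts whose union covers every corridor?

K2, K6, K7 together cover {Z8, Z1, Z13, Z7, Z12, Z9, Z2, Z11} — every corridor.
No 2 of the 7 camera mounts cover everything (all 21 pairs fall short), so 3 is minimum.

3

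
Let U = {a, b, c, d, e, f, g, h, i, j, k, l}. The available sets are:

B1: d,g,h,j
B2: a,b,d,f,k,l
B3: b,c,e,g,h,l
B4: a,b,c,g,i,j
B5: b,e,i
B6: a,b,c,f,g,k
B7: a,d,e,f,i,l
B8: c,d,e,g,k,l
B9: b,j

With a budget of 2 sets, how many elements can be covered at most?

10

Choosing B2, B3 covers {a, b, c, d, e, f, g, h, k, l} — 10 elements.
No choice of 2 sets does better; here i, j are left uncovered.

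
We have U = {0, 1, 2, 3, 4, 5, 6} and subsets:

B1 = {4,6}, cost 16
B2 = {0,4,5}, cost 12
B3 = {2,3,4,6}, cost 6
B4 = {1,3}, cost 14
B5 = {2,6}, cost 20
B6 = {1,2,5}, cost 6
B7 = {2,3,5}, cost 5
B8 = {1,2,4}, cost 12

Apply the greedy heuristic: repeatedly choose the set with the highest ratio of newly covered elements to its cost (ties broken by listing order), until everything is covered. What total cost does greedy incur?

Pick 1: B3 adds 4 new (2, 3, 4, 6) at cost 6 (ratio 4/6).
Pick 2: B6 adds 2 new (1, 5) at cost 6 (ratio 2/6).
Pick 3: B2 adds 1 new (0) at cost 12 (ratio 1/12).
Greedy total cost: 6 + 6 + 12 = 24.

24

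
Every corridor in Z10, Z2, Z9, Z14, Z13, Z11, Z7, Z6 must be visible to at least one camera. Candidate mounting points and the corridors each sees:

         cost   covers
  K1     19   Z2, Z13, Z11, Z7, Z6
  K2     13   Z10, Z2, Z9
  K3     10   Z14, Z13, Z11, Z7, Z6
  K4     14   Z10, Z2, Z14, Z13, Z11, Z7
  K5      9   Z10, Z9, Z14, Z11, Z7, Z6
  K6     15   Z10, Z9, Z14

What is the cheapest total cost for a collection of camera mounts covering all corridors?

K2, K3 cover every corridor at cost 13 + 10 = 23.
Any cover uses at least 2 camera mounts; among all covering selections none totals below 23.

23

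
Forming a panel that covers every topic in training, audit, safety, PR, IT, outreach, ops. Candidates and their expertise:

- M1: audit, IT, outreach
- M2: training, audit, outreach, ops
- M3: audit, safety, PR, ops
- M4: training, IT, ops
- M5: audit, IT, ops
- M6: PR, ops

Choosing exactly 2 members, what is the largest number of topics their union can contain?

6

Choosing M1, M3 covers {audit, safety, PR, IT, outreach, ops} — 6 topics.
No choice of 2 members does better; here training is left uncovered.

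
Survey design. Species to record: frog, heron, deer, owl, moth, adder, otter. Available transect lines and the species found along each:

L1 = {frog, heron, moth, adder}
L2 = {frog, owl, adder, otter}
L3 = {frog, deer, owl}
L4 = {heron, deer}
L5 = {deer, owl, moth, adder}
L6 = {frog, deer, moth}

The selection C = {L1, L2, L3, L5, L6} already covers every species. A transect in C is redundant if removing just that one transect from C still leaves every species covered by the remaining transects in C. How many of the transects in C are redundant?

Drop L1: heron uncovered — not redundant.
Drop L2: otter uncovered — not redundant.
Drop L3: the rest still cover every species — redundant.
Drop L5: the rest still cover every species — redundant.
Drop L6: the rest still cover every species — redundant.
3 redundant: L3, L5, L6.

3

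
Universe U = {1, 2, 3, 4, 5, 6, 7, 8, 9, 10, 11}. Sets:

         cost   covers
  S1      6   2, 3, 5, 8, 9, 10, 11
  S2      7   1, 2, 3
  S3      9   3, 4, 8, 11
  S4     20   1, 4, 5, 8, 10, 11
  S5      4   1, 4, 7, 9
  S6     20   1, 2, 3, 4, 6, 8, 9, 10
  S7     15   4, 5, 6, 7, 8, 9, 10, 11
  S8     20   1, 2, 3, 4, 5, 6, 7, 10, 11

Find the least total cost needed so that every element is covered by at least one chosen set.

S2, S7 cover every element at cost 7 + 15 = 22.
Any cover uses at least 2 sets; among all covering selections none totals below 22.
Greedy by coverage-per-cost would pick S1, S5, S7 for 25 — worse than the optimum 22.

22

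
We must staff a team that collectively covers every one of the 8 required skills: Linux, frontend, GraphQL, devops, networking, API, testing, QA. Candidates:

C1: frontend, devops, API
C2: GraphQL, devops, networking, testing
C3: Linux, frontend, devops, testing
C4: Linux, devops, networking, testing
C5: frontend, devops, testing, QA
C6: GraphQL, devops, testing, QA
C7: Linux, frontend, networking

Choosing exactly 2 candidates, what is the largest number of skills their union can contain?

7

Choosing C6, C7 covers {Linux, frontend, GraphQL, devops, networking, testing, QA} — 7 skills.
No choice of 2 candidates does better; here API is left uncovered.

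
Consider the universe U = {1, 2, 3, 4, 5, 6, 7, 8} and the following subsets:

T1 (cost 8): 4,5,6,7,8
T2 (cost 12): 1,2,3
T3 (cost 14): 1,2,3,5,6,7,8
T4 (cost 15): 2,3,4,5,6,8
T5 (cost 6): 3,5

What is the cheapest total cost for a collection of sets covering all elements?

T1, T2 cover every element at cost 8 + 12 = 20.
Any cover uses at least 2 sets; among all covering selections none totals below 20.

20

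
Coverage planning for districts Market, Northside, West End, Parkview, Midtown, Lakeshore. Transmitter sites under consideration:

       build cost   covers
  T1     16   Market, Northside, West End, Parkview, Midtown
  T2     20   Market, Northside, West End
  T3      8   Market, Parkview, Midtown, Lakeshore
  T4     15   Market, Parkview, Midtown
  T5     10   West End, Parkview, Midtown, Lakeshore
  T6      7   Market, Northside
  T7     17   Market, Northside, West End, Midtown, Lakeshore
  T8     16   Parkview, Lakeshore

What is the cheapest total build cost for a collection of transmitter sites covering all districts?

T5, T6 cover every district at build cost 10 + 7 = 17.
Any cover uses at least 2 transmitter sites; among all covering selections none totals below 17.
Greedy by coverage-per-build cost would pick T3, T6, T5 for 25 — worse than the optimum 17.

17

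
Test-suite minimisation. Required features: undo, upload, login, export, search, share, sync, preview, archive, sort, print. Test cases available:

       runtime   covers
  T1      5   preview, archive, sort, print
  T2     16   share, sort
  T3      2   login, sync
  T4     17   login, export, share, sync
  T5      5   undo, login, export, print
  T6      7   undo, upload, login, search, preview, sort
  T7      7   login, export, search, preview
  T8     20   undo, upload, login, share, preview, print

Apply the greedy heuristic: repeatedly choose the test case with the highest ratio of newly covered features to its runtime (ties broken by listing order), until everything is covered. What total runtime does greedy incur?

35

Pick 1: T3 adds 2 new (login, sync) at runtime 2 (ratio 2/2).
Pick 2: T1 adds 4 new (preview, archive, sort, print) at runtime 5 (ratio 4/5).
Pick 3: T6 adds 3 new (undo, upload, search) at runtime 7 (ratio 3/7).
Pick 4: T5 adds 1 new (export) at runtime 5 (ratio 1/5).
Pick 5: T2 adds 1 new (share) at runtime 16 (ratio 1/16).
Greedy total runtime: 2 + 5 + 7 + 5 + 16 = 35. (The true optimum is 29, so greedy overshoots here.)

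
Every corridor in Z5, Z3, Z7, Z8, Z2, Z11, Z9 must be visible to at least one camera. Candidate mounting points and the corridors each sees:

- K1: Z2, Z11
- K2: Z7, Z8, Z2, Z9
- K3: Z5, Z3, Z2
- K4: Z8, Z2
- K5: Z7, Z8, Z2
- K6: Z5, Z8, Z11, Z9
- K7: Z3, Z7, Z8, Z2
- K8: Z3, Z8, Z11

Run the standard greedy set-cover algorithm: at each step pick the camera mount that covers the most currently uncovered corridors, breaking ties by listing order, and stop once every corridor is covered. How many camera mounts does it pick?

3

Pick 1: K2 covers 4 new corridors (Z7, Z8, Z2, Z9).
Pick 2: K3 covers 2 new corridors (Z5, Z3).
Pick 3: K1 covers 1 new corridors (Z11).
Greedy uses 3 camera mounts. (The true minimum is 2.)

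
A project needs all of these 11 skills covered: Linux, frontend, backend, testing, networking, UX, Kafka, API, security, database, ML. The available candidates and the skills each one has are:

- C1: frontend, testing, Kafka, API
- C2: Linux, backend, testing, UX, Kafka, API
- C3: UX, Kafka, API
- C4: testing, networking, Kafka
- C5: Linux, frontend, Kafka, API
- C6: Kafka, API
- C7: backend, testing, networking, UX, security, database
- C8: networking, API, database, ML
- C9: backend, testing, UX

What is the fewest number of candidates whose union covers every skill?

C5, C7, C8 together cover {Linux, frontend, backend, testing, networking, UX, Kafka, API, security, database, ML} — every skill.
No 2 of the 9 candidates cover everything (all 36 pairs fall short), so 3 is minimum.
Greedy (largest uncovered first) would take C2, C7, C1, C8 — 4 candidates — but 3 suffice.

3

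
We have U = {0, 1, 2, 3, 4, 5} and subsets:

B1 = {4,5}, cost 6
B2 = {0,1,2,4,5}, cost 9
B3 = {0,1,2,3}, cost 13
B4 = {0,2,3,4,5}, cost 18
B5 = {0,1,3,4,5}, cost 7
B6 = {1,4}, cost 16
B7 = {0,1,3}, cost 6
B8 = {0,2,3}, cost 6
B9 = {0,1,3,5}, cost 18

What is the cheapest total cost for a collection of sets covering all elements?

B5, B8 cover every element at cost 7 + 6 = 13.
Any cover uses at least 2 sets; among all covering selections none totals below 13.

13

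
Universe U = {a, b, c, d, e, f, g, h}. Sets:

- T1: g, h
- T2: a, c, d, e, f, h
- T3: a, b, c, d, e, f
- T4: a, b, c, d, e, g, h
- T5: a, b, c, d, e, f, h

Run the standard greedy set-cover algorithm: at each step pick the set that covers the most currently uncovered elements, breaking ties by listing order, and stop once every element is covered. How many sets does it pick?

2

Pick 1: T4 covers 7 new elements (a, b, c, d, e, g, h).
Pick 2: T2 covers 1 new elements (f).
Greedy uses 2 sets.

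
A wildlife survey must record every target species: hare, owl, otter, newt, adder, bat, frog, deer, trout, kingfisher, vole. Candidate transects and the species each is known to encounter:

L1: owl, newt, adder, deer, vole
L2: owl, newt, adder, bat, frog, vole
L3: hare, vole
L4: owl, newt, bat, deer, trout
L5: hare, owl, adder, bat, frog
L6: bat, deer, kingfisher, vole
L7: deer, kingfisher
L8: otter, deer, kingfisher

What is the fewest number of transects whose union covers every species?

4

L1, L4, L5, L8 together cover {hare, owl, otter, newt, adder, bat, frog, deer, trout, kingfisher, vole} — every species.
No 3 of the 8 transects cover everything (all 56 triples fall short), so 4 is minimum.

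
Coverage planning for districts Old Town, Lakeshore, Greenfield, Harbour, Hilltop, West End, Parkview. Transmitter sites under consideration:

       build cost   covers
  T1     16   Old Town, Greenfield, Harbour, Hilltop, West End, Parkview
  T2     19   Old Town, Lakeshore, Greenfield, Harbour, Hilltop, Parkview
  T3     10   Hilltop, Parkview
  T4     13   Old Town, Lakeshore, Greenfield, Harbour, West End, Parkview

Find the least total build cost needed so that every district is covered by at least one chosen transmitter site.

T3, T4 cover every district at build cost 10 + 13 = 23.
Any cover uses at least 2 transmitter sites; among all covering selections none totals below 23.

23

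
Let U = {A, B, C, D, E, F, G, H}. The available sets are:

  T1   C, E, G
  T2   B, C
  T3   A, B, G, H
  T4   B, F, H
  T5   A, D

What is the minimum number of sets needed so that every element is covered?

3

T1, T4, T5 together cover {A, B, C, D, E, F, G, H} — every element.
No 2 of the 5 sets cover everything (all 10 pairs fall short), so 3 is minimum.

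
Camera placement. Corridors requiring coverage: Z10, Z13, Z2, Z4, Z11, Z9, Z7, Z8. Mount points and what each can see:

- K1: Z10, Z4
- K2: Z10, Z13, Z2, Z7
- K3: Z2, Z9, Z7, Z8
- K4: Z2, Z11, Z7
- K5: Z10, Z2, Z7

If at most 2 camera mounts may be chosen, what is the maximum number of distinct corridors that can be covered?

Choosing K1, K3 covers {Z10, Z2, Z4, Z9, Z7, Z8} — 6 corridors.
No choice of 2 camera mounts does better; here Z13, Z11 are left uncovered.

6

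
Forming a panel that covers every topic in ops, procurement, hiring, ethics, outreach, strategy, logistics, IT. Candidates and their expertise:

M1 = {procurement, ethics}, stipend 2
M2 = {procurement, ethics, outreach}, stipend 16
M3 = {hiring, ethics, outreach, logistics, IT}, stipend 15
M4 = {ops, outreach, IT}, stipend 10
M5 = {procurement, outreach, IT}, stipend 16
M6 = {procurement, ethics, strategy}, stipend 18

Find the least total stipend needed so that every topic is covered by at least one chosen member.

M3, M4, M6 cover every topic at stipend 15 + 10 + 18 = 43.
Any cover uses at least 3 members; among all covering selections none totals below 43.
Greedy by coverage-per-stipend would pick M1, M4, M3, M6 for 45 — worse than the optimum 43.

43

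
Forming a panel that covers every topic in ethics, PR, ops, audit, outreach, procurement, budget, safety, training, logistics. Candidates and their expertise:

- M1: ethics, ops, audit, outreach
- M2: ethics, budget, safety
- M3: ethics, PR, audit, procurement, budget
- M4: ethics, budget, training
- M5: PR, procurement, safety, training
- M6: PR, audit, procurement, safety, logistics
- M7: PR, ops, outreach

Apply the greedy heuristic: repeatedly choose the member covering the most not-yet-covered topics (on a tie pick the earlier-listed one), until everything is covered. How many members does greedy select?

4

Pick 1: M3 covers 5 new topics (ethics, PR, audit, procurement, budget).
Pick 2: M1 covers 2 new topics (ops, outreach).
Pick 3: M5 covers 2 new topics (safety, training).
Pick 4: M6 covers 1 new topics (logistics).
Greedy uses 4 members. (The true minimum is 3.)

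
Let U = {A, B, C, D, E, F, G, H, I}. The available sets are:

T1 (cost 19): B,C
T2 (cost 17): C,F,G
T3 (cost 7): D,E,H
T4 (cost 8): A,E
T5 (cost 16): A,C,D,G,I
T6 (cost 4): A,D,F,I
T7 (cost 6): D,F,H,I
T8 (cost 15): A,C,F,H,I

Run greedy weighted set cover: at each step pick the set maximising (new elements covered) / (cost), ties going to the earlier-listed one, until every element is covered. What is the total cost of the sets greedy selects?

Pick 1: T6 adds 4 new (A, D, F, I) at cost 4 (ratio 4/4).
Pick 2: T3 adds 2 new (E, H) at cost 7 (ratio 2/7).
Pick 3: T5 adds 2 new (C, G) at cost 16 (ratio 2/16).
Pick 4: T1 adds 1 new (B) at cost 19 (ratio 1/19).
Greedy total cost: 4 + 7 + 16 + 19 = 46.

46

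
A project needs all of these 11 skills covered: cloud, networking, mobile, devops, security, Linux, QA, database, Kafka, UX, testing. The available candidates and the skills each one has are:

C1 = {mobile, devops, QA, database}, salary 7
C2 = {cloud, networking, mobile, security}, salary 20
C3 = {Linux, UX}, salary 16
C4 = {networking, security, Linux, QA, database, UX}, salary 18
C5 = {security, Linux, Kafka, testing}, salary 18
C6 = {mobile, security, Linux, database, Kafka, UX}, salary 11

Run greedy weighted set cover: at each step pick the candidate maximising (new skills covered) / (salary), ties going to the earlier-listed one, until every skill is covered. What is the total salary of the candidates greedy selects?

56

Pick 1: C1 adds 4 new (mobile, devops, QA, database) at salary 7 (ratio 4/7).
Pick 2: C6 adds 4 new (security, Linux, Kafka, UX) at salary 11 (ratio 4/11).
Pick 3: C2 adds 2 new (cloud, networking) at salary 20 (ratio 2/20).
Pick 4: C5 adds 1 new (testing) at salary 18 (ratio 1/18).
Greedy total salary: 7 + 11 + 20 + 18 = 56.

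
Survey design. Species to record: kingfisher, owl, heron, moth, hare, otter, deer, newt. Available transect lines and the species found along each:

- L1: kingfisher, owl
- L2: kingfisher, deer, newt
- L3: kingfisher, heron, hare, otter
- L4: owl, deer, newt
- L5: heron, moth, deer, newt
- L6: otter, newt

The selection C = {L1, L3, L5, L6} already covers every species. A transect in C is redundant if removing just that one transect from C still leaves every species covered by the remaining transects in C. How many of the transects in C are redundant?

Drop L1: owl uncovered — not redundant.
Drop L3: hare uncovered — not redundant.
Drop L5: moth, deer uncovered — not redundant.
Drop L6: the rest still cover every species — redundant.
1 redundant: L6.

1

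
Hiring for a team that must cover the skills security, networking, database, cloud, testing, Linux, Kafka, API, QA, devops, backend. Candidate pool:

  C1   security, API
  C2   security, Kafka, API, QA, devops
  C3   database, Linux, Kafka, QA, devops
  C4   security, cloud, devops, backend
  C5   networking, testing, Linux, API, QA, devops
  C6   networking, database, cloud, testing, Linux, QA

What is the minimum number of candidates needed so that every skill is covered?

3

C2, C4, C6 together cover {security, networking, database, cloud, testing, Linux, Kafka, API, QA, devops, backend} — every skill.
No 2 of the 6 candidates cover everything (all 15 pairs fall short), so 3 is minimum.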